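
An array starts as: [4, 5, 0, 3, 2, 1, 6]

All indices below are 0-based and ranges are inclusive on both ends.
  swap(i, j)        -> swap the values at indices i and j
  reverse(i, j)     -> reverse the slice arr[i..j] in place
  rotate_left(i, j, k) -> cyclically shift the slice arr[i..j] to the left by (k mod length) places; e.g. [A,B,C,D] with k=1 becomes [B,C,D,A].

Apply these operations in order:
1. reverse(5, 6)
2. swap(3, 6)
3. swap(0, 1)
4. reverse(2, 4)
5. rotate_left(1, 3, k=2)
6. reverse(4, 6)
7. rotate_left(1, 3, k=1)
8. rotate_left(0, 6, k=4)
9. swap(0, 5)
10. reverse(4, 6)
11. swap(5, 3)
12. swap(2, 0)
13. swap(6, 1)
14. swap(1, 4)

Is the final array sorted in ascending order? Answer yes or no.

Answer: yes

Derivation:
After 1 (reverse(5, 6)): [4, 5, 0, 3, 2, 6, 1]
After 2 (swap(3, 6)): [4, 5, 0, 1, 2, 6, 3]
After 3 (swap(0, 1)): [5, 4, 0, 1, 2, 6, 3]
After 4 (reverse(2, 4)): [5, 4, 2, 1, 0, 6, 3]
After 5 (rotate_left(1, 3, k=2)): [5, 1, 4, 2, 0, 6, 3]
After 6 (reverse(4, 6)): [5, 1, 4, 2, 3, 6, 0]
After 7 (rotate_left(1, 3, k=1)): [5, 4, 2, 1, 3, 6, 0]
After 8 (rotate_left(0, 6, k=4)): [3, 6, 0, 5, 4, 2, 1]
After 9 (swap(0, 5)): [2, 6, 0, 5, 4, 3, 1]
After 10 (reverse(4, 6)): [2, 6, 0, 5, 1, 3, 4]
After 11 (swap(5, 3)): [2, 6, 0, 3, 1, 5, 4]
After 12 (swap(2, 0)): [0, 6, 2, 3, 1, 5, 4]
After 13 (swap(6, 1)): [0, 4, 2, 3, 1, 5, 6]
After 14 (swap(1, 4)): [0, 1, 2, 3, 4, 5, 6]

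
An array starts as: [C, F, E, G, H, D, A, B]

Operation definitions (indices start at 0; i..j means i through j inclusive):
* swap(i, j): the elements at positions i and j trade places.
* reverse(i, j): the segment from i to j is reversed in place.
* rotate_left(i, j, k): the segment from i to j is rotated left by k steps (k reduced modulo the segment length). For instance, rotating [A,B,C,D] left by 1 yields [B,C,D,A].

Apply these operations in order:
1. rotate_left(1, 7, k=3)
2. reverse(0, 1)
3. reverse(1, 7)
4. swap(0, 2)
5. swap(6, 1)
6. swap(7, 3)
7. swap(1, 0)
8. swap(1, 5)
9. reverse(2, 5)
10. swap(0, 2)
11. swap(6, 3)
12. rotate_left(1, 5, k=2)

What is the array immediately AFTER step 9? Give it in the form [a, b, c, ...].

After 1 (rotate_left(1, 7, k=3)): [C, H, D, A, B, F, E, G]
After 2 (reverse(0, 1)): [H, C, D, A, B, F, E, G]
After 3 (reverse(1, 7)): [H, G, E, F, B, A, D, C]
After 4 (swap(0, 2)): [E, G, H, F, B, A, D, C]
After 5 (swap(6, 1)): [E, D, H, F, B, A, G, C]
After 6 (swap(7, 3)): [E, D, H, C, B, A, G, F]
After 7 (swap(1, 0)): [D, E, H, C, B, A, G, F]
After 8 (swap(1, 5)): [D, A, H, C, B, E, G, F]
After 9 (reverse(2, 5)): [D, A, E, B, C, H, G, F]

Answer: [D, A, E, B, C, H, G, F]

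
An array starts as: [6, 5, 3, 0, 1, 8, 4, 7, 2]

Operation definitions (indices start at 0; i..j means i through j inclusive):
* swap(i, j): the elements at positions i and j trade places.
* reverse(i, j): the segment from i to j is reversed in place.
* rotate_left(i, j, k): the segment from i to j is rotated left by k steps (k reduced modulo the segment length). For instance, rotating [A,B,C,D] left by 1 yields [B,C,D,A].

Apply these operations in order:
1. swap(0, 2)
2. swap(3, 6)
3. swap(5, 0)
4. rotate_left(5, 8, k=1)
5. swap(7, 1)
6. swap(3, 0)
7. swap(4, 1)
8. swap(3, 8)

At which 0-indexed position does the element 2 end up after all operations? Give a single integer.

After 1 (swap(0, 2)): [3, 5, 6, 0, 1, 8, 4, 7, 2]
After 2 (swap(3, 6)): [3, 5, 6, 4, 1, 8, 0, 7, 2]
After 3 (swap(5, 0)): [8, 5, 6, 4, 1, 3, 0, 7, 2]
After 4 (rotate_left(5, 8, k=1)): [8, 5, 6, 4, 1, 0, 7, 2, 3]
After 5 (swap(7, 1)): [8, 2, 6, 4, 1, 0, 7, 5, 3]
After 6 (swap(3, 0)): [4, 2, 6, 8, 1, 0, 7, 5, 3]
After 7 (swap(4, 1)): [4, 1, 6, 8, 2, 0, 7, 5, 3]
After 8 (swap(3, 8)): [4, 1, 6, 3, 2, 0, 7, 5, 8]

Answer: 4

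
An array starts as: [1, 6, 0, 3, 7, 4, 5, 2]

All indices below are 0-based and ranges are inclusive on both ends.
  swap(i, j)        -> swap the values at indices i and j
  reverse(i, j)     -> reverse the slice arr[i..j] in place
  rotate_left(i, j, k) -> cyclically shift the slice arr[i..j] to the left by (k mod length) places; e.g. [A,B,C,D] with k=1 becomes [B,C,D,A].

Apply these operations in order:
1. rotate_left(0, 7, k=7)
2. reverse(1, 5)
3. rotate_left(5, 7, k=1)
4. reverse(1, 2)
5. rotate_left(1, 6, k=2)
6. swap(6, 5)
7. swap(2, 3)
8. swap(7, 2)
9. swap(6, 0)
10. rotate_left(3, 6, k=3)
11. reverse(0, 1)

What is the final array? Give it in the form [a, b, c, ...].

Answer: [0, 3, 1, 2, 6, 5, 7, 4]

Derivation:
After 1 (rotate_left(0, 7, k=7)): [2, 1, 6, 0, 3, 7, 4, 5]
After 2 (reverse(1, 5)): [2, 7, 3, 0, 6, 1, 4, 5]
After 3 (rotate_left(5, 7, k=1)): [2, 7, 3, 0, 6, 4, 5, 1]
After 4 (reverse(1, 2)): [2, 3, 7, 0, 6, 4, 5, 1]
After 5 (rotate_left(1, 6, k=2)): [2, 0, 6, 4, 5, 3, 7, 1]
After 6 (swap(6, 5)): [2, 0, 6, 4, 5, 7, 3, 1]
After 7 (swap(2, 3)): [2, 0, 4, 6, 5, 7, 3, 1]
After 8 (swap(7, 2)): [2, 0, 1, 6, 5, 7, 3, 4]
After 9 (swap(6, 0)): [3, 0, 1, 6, 5, 7, 2, 4]
After 10 (rotate_left(3, 6, k=3)): [3, 0, 1, 2, 6, 5, 7, 4]
After 11 (reverse(0, 1)): [0, 3, 1, 2, 6, 5, 7, 4]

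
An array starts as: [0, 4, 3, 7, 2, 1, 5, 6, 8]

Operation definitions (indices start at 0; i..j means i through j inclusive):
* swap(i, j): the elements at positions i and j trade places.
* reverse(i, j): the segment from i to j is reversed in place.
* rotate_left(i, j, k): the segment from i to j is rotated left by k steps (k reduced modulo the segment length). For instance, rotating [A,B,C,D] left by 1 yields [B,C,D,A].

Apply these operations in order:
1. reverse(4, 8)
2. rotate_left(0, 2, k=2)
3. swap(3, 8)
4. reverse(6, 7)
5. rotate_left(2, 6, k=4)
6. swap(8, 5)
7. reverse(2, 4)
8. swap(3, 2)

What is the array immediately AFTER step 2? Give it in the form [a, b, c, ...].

Answer: [3, 0, 4, 7, 8, 6, 5, 1, 2]

Derivation:
After 1 (reverse(4, 8)): [0, 4, 3, 7, 8, 6, 5, 1, 2]
After 2 (rotate_left(0, 2, k=2)): [3, 0, 4, 7, 8, 6, 5, 1, 2]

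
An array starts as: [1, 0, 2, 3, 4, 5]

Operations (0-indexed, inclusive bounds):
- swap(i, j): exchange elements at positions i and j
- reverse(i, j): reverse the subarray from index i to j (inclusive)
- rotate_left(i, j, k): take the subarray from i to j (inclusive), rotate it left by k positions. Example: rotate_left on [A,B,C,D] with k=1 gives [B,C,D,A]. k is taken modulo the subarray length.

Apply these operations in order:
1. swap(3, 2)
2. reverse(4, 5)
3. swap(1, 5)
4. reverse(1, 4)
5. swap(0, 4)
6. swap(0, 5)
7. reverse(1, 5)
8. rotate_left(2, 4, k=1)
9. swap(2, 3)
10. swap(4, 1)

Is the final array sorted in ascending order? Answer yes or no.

After 1 (swap(3, 2)): [1, 0, 3, 2, 4, 5]
After 2 (reverse(4, 5)): [1, 0, 3, 2, 5, 4]
After 3 (swap(1, 5)): [1, 4, 3, 2, 5, 0]
After 4 (reverse(1, 4)): [1, 5, 2, 3, 4, 0]
After 5 (swap(0, 4)): [4, 5, 2, 3, 1, 0]
After 6 (swap(0, 5)): [0, 5, 2, 3, 1, 4]
After 7 (reverse(1, 5)): [0, 4, 1, 3, 2, 5]
After 8 (rotate_left(2, 4, k=1)): [0, 4, 3, 2, 1, 5]
After 9 (swap(2, 3)): [0, 4, 2, 3, 1, 5]
After 10 (swap(4, 1)): [0, 1, 2, 3, 4, 5]

Answer: yes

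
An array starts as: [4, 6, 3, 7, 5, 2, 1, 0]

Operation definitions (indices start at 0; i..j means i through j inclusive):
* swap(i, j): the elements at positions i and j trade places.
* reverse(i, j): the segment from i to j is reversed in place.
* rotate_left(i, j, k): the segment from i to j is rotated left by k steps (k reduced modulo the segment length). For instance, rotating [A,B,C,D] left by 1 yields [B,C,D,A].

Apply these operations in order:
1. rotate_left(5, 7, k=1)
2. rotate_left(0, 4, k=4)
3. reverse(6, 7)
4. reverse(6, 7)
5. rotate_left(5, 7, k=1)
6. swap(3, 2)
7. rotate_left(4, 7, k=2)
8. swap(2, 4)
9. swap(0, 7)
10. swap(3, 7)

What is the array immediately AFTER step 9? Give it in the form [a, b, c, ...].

Answer: [0, 4, 2, 6, 3, 1, 7, 5]

Derivation:
After 1 (rotate_left(5, 7, k=1)): [4, 6, 3, 7, 5, 1, 0, 2]
After 2 (rotate_left(0, 4, k=4)): [5, 4, 6, 3, 7, 1, 0, 2]
After 3 (reverse(6, 7)): [5, 4, 6, 3, 7, 1, 2, 0]
After 4 (reverse(6, 7)): [5, 4, 6, 3, 7, 1, 0, 2]
After 5 (rotate_left(5, 7, k=1)): [5, 4, 6, 3, 7, 0, 2, 1]
After 6 (swap(3, 2)): [5, 4, 3, 6, 7, 0, 2, 1]
After 7 (rotate_left(4, 7, k=2)): [5, 4, 3, 6, 2, 1, 7, 0]
After 8 (swap(2, 4)): [5, 4, 2, 6, 3, 1, 7, 0]
After 9 (swap(0, 7)): [0, 4, 2, 6, 3, 1, 7, 5]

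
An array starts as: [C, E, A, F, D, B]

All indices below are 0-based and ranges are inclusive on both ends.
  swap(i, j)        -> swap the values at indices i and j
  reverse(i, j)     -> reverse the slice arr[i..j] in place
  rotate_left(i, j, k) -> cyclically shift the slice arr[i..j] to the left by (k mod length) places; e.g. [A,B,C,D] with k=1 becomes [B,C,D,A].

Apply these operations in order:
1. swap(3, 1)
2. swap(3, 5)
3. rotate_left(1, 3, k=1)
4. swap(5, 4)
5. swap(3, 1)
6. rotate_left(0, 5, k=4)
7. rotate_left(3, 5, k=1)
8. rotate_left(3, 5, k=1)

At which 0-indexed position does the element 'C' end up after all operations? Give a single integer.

Answer: 2

Derivation:
After 1 (swap(3, 1)): [C, F, A, E, D, B]
After 2 (swap(3, 5)): [C, F, A, B, D, E]
After 3 (rotate_left(1, 3, k=1)): [C, A, B, F, D, E]
After 4 (swap(5, 4)): [C, A, B, F, E, D]
After 5 (swap(3, 1)): [C, F, B, A, E, D]
After 6 (rotate_left(0, 5, k=4)): [E, D, C, F, B, A]
After 7 (rotate_left(3, 5, k=1)): [E, D, C, B, A, F]
After 8 (rotate_left(3, 5, k=1)): [E, D, C, A, F, B]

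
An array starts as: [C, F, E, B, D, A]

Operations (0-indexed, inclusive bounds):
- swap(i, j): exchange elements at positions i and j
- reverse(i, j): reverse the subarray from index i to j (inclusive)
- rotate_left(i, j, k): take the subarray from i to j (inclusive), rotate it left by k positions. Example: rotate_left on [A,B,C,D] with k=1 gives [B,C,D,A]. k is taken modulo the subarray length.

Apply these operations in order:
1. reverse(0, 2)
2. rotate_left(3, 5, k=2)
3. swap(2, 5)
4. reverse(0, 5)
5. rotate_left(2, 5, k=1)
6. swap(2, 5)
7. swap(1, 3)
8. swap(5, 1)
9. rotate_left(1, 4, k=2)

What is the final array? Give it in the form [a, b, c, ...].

After 1 (reverse(0, 2)): [E, F, C, B, D, A]
After 2 (rotate_left(3, 5, k=2)): [E, F, C, A, B, D]
After 3 (swap(2, 5)): [E, F, D, A, B, C]
After 4 (reverse(0, 5)): [C, B, A, D, F, E]
After 5 (rotate_left(2, 5, k=1)): [C, B, D, F, E, A]
After 6 (swap(2, 5)): [C, B, A, F, E, D]
After 7 (swap(1, 3)): [C, F, A, B, E, D]
After 8 (swap(5, 1)): [C, D, A, B, E, F]
After 9 (rotate_left(1, 4, k=2)): [C, B, E, D, A, F]

Answer: [C, B, E, D, A, F]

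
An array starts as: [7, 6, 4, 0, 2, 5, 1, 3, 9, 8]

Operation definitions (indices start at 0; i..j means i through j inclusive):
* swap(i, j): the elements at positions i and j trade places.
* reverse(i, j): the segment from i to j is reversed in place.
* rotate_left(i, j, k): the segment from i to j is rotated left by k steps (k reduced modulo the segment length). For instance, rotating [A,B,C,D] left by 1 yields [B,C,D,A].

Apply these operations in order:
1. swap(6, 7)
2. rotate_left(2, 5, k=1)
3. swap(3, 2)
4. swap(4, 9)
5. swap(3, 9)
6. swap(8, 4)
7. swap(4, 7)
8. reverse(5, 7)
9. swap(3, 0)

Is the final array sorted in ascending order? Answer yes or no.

After 1 (swap(6, 7)): [7, 6, 4, 0, 2, 5, 3, 1, 9, 8]
After 2 (rotate_left(2, 5, k=1)): [7, 6, 0, 2, 5, 4, 3, 1, 9, 8]
After 3 (swap(3, 2)): [7, 6, 2, 0, 5, 4, 3, 1, 9, 8]
After 4 (swap(4, 9)): [7, 6, 2, 0, 8, 4, 3, 1, 9, 5]
After 5 (swap(3, 9)): [7, 6, 2, 5, 8, 4, 3, 1, 9, 0]
After 6 (swap(8, 4)): [7, 6, 2, 5, 9, 4, 3, 1, 8, 0]
After 7 (swap(4, 7)): [7, 6, 2, 5, 1, 4, 3, 9, 8, 0]
After 8 (reverse(5, 7)): [7, 6, 2, 5, 1, 9, 3, 4, 8, 0]
After 9 (swap(3, 0)): [5, 6, 2, 7, 1, 9, 3, 4, 8, 0]

Answer: no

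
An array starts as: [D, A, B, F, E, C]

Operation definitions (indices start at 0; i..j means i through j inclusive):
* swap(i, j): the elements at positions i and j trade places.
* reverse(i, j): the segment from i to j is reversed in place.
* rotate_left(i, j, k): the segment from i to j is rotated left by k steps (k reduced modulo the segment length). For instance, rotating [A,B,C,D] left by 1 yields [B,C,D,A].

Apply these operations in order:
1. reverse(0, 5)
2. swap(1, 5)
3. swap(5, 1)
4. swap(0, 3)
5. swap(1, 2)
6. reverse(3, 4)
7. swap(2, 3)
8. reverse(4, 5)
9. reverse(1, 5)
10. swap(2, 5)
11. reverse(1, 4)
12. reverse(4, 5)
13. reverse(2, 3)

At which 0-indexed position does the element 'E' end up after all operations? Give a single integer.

Answer: 3

Derivation:
After 1 (reverse(0, 5)): [C, E, F, B, A, D]
After 2 (swap(1, 5)): [C, D, F, B, A, E]
After 3 (swap(5, 1)): [C, E, F, B, A, D]
After 4 (swap(0, 3)): [B, E, F, C, A, D]
After 5 (swap(1, 2)): [B, F, E, C, A, D]
After 6 (reverse(3, 4)): [B, F, E, A, C, D]
After 7 (swap(2, 3)): [B, F, A, E, C, D]
After 8 (reverse(4, 5)): [B, F, A, E, D, C]
After 9 (reverse(1, 5)): [B, C, D, E, A, F]
After 10 (swap(2, 5)): [B, C, F, E, A, D]
After 11 (reverse(1, 4)): [B, A, E, F, C, D]
After 12 (reverse(4, 5)): [B, A, E, F, D, C]
After 13 (reverse(2, 3)): [B, A, F, E, D, C]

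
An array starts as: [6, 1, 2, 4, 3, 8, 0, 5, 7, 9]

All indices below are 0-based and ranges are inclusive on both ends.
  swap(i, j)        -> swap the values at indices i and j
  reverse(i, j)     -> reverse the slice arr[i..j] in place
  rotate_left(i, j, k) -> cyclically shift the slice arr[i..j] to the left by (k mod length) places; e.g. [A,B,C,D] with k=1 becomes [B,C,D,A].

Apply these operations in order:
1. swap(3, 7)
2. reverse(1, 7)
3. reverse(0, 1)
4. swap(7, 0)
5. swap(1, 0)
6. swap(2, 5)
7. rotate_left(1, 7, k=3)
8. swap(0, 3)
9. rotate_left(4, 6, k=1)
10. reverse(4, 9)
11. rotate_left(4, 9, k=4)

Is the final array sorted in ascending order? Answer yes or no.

Answer: no

Derivation:
After 1 (swap(3, 7)): [6, 1, 2, 5, 3, 8, 0, 4, 7, 9]
After 2 (reverse(1, 7)): [6, 4, 0, 8, 3, 5, 2, 1, 7, 9]
After 3 (reverse(0, 1)): [4, 6, 0, 8, 3, 5, 2, 1, 7, 9]
After 4 (swap(7, 0)): [1, 6, 0, 8, 3, 5, 2, 4, 7, 9]
After 5 (swap(1, 0)): [6, 1, 0, 8, 3, 5, 2, 4, 7, 9]
After 6 (swap(2, 5)): [6, 1, 5, 8, 3, 0, 2, 4, 7, 9]
After 7 (rotate_left(1, 7, k=3)): [6, 3, 0, 2, 4, 1, 5, 8, 7, 9]
After 8 (swap(0, 3)): [2, 3, 0, 6, 4, 1, 5, 8, 7, 9]
After 9 (rotate_left(4, 6, k=1)): [2, 3, 0, 6, 1, 5, 4, 8, 7, 9]
After 10 (reverse(4, 9)): [2, 3, 0, 6, 9, 7, 8, 4, 5, 1]
After 11 (rotate_left(4, 9, k=4)): [2, 3, 0, 6, 5, 1, 9, 7, 8, 4]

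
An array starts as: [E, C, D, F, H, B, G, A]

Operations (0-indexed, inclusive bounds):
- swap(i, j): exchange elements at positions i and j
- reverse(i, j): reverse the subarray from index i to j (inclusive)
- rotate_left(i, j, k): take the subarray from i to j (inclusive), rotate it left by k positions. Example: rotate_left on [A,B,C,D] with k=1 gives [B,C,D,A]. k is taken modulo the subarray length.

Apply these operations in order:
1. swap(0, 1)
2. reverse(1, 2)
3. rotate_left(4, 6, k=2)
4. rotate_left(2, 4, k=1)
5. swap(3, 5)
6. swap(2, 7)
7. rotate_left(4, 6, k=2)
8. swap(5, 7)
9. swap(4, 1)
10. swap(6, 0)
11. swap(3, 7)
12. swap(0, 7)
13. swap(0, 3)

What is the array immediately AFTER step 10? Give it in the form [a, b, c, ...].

After 1 (swap(0, 1)): [C, E, D, F, H, B, G, A]
After 2 (reverse(1, 2)): [C, D, E, F, H, B, G, A]
After 3 (rotate_left(4, 6, k=2)): [C, D, E, F, G, H, B, A]
After 4 (rotate_left(2, 4, k=1)): [C, D, F, G, E, H, B, A]
After 5 (swap(3, 5)): [C, D, F, H, E, G, B, A]
After 6 (swap(2, 7)): [C, D, A, H, E, G, B, F]
After 7 (rotate_left(4, 6, k=2)): [C, D, A, H, B, E, G, F]
After 8 (swap(5, 7)): [C, D, A, H, B, F, G, E]
After 9 (swap(4, 1)): [C, B, A, H, D, F, G, E]
After 10 (swap(6, 0)): [G, B, A, H, D, F, C, E]

Answer: [G, B, A, H, D, F, C, E]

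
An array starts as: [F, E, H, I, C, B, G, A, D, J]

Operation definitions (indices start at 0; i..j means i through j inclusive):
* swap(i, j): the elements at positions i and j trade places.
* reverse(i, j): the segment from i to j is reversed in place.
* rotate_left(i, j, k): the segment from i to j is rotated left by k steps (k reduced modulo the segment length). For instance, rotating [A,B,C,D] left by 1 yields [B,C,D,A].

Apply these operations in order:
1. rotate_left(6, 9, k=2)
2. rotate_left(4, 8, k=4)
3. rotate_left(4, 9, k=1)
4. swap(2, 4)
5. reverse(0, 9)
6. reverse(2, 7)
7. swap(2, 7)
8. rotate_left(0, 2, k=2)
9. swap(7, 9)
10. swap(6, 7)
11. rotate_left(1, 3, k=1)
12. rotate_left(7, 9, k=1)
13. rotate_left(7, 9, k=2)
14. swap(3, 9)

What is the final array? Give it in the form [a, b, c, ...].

Answer: [J, A, I, C, H, B, F, D, E, G]

Derivation:
After 1 (rotate_left(6, 9, k=2)): [F, E, H, I, C, B, D, J, G, A]
After 2 (rotate_left(4, 8, k=4)): [F, E, H, I, G, C, B, D, J, A]
After 3 (rotate_left(4, 9, k=1)): [F, E, H, I, C, B, D, J, A, G]
After 4 (swap(2, 4)): [F, E, C, I, H, B, D, J, A, G]
After 5 (reverse(0, 9)): [G, A, J, D, B, H, I, C, E, F]
After 6 (reverse(2, 7)): [G, A, C, I, H, B, D, J, E, F]
After 7 (swap(2, 7)): [G, A, J, I, H, B, D, C, E, F]
After 8 (rotate_left(0, 2, k=2)): [J, G, A, I, H, B, D, C, E, F]
After 9 (swap(7, 9)): [J, G, A, I, H, B, D, F, E, C]
After 10 (swap(6, 7)): [J, G, A, I, H, B, F, D, E, C]
After 11 (rotate_left(1, 3, k=1)): [J, A, I, G, H, B, F, D, E, C]
After 12 (rotate_left(7, 9, k=1)): [J, A, I, G, H, B, F, E, C, D]
After 13 (rotate_left(7, 9, k=2)): [J, A, I, G, H, B, F, D, E, C]
After 14 (swap(3, 9)): [J, A, I, C, H, B, F, D, E, G]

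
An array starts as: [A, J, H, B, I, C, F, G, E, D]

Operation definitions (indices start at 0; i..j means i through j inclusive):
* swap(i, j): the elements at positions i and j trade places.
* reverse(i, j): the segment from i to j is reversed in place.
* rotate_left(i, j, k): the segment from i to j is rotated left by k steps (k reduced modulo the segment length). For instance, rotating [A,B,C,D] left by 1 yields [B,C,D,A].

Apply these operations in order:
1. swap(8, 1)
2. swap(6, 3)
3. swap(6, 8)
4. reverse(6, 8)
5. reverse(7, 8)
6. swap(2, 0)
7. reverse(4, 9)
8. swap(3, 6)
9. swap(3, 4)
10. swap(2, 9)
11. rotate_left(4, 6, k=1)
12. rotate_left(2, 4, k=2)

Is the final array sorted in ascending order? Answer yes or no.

After 1 (swap(8, 1)): [A, E, H, B, I, C, F, G, J, D]
After 2 (swap(6, 3)): [A, E, H, F, I, C, B, G, J, D]
After 3 (swap(6, 8)): [A, E, H, F, I, C, J, G, B, D]
After 4 (reverse(6, 8)): [A, E, H, F, I, C, B, G, J, D]
After 5 (reverse(7, 8)): [A, E, H, F, I, C, B, J, G, D]
After 6 (swap(2, 0)): [H, E, A, F, I, C, B, J, G, D]
After 7 (reverse(4, 9)): [H, E, A, F, D, G, J, B, C, I]
After 8 (swap(3, 6)): [H, E, A, J, D, G, F, B, C, I]
After 9 (swap(3, 4)): [H, E, A, D, J, G, F, B, C, I]
After 10 (swap(2, 9)): [H, E, I, D, J, G, F, B, C, A]
After 11 (rotate_left(4, 6, k=1)): [H, E, I, D, G, F, J, B, C, A]
After 12 (rotate_left(2, 4, k=2)): [H, E, G, I, D, F, J, B, C, A]

Answer: no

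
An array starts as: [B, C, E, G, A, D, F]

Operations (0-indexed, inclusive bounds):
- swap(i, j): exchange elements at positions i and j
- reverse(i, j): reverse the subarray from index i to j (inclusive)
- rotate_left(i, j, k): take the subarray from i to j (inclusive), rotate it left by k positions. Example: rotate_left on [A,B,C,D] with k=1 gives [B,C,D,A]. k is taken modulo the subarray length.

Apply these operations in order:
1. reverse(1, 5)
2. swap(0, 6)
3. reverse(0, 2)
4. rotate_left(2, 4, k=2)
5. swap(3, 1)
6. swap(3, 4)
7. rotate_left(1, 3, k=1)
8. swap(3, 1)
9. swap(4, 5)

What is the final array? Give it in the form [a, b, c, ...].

After 1 (reverse(1, 5)): [B, D, A, G, E, C, F]
After 2 (swap(0, 6)): [F, D, A, G, E, C, B]
After 3 (reverse(0, 2)): [A, D, F, G, E, C, B]
After 4 (rotate_left(2, 4, k=2)): [A, D, E, F, G, C, B]
After 5 (swap(3, 1)): [A, F, E, D, G, C, B]
After 6 (swap(3, 4)): [A, F, E, G, D, C, B]
After 7 (rotate_left(1, 3, k=1)): [A, E, G, F, D, C, B]
After 8 (swap(3, 1)): [A, F, G, E, D, C, B]
After 9 (swap(4, 5)): [A, F, G, E, C, D, B]

Answer: [A, F, G, E, C, D, B]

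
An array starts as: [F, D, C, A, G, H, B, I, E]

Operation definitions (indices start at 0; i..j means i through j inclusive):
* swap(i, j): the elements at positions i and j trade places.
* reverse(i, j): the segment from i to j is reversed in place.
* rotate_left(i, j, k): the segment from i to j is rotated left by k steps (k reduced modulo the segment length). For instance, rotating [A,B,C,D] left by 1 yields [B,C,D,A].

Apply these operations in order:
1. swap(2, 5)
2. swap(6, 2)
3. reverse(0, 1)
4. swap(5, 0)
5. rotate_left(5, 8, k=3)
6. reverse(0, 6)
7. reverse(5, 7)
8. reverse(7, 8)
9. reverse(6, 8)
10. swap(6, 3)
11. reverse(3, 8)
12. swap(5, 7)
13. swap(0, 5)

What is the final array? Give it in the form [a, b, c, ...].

After 1 (swap(2, 5)): [F, D, H, A, G, C, B, I, E]
After 2 (swap(6, 2)): [F, D, B, A, G, C, H, I, E]
After 3 (reverse(0, 1)): [D, F, B, A, G, C, H, I, E]
After 4 (swap(5, 0)): [C, F, B, A, G, D, H, I, E]
After 5 (rotate_left(5, 8, k=3)): [C, F, B, A, G, E, D, H, I]
After 6 (reverse(0, 6)): [D, E, G, A, B, F, C, H, I]
After 7 (reverse(5, 7)): [D, E, G, A, B, H, C, F, I]
After 8 (reverse(7, 8)): [D, E, G, A, B, H, C, I, F]
After 9 (reverse(6, 8)): [D, E, G, A, B, H, F, I, C]
After 10 (swap(6, 3)): [D, E, G, F, B, H, A, I, C]
After 11 (reverse(3, 8)): [D, E, G, C, I, A, H, B, F]
After 12 (swap(5, 7)): [D, E, G, C, I, B, H, A, F]
After 13 (swap(0, 5)): [B, E, G, C, I, D, H, A, F]

Answer: [B, E, G, C, I, D, H, A, F]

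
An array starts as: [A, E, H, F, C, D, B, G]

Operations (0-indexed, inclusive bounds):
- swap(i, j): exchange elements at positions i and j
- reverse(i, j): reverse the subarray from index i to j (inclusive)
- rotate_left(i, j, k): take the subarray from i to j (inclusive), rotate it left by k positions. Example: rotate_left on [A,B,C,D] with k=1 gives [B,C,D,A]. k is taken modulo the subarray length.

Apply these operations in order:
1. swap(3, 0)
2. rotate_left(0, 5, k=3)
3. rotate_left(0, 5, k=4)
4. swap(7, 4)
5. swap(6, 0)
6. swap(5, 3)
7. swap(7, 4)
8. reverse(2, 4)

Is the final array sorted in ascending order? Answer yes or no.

Answer: no

Derivation:
After 1 (swap(3, 0)): [F, E, H, A, C, D, B, G]
After 2 (rotate_left(0, 5, k=3)): [A, C, D, F, E, H, B, G]
After 3 (rotate_left(0, 5, k=4)): [E, H, A, C, D, F, B, G]
After 4 (swap(7, 4)): [E, H, A, C, G, F, B, D]
After 5 (swap(6, 0)): [B, H, A, C, G, F, E, D]
After 6 (swap(5, 3)): [B, H, A, F, G, C, E, D]
After 7 (swap(7, 4)): [B, H, A, F, D, C, E, G]
After 8 (reverse(2, 4)): [B, H, D, F, A, C, E, G]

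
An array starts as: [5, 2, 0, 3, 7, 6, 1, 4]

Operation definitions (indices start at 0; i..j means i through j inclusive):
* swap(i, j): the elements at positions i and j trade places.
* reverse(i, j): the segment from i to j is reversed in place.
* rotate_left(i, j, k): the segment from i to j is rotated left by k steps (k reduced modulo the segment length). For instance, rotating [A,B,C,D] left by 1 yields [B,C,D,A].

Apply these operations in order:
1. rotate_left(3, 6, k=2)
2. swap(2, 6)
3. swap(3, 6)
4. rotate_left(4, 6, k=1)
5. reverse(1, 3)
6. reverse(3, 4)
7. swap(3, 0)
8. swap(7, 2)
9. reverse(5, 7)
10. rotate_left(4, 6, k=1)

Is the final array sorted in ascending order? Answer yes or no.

Answer: no

Derivation:
After 1 (rotate_left(3, 6, k=2)): [5, 2, 0, 6, 1, 3, 7, 4]
After 2 (swap(2, 6)): [5, 2, 7, 6, 1, 3, 0, 4]
After 3 (swap(3, 6)): [5, 2, 7, 0, 1, 3, 6, 4]
After 4 (rotate_left(4, 6, k=1)): [5, 2, 7, 0, 3, 6, 1, 4]
After 5 (reverse(1, 3)): [5, 0, 7, 2, 3, 6, 1, 4]
After 6 (reverse(3, 4)): [5, 0, 7, 3, 2, 6, 1, 4]
After 7 (swap(3, 0)): [3, 0, 7, 5, 2, 6, 1, 4]
After 8 (swap(7, 2)): [3, 0, 4, 5, 2, 6, 1, 7]
After 9 (reverse(5, 7)): [3, 0, 4, 5, 2, 7, 1, 6]
After 10 (rotate_left(4, 6, k=1)): [3, 0, 4, 5, 7, 1, 2, 6]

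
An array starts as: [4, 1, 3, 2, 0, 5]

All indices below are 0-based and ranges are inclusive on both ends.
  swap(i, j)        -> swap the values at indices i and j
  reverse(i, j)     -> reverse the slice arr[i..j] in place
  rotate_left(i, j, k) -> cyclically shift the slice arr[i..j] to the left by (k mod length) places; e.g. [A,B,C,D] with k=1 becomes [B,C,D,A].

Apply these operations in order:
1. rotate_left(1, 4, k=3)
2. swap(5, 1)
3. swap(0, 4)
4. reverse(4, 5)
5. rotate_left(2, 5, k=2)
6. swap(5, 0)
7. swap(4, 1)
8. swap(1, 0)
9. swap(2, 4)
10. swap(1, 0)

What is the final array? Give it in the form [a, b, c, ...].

Answer: [3, 1, 5, 4, 0, 2]

Derivation:
After 1 (rotate_left(1, 4, k=3)): [4, 0, 1, 3, 2, 5]
After 2 (swap(5, 1)): [4, 5, 1, 3, 2, 0]
After 3 (swap(0, 4)): [2, 5, 1, 3, 4, 0]
After 4 (reverse(4, 5)): [2, 5, 1, 3, 0, 4]
After 5 (rotate_left(2, 5, k=2)): [2, 5, 0, 4, 1, 3]
After 6 (swap(5, 0)): [3, 5, 0, 4, 1, 2]
After 7 (swap(4, 1)): [3, 1, 0, 4, 5, 2]
After 8 (swap(1, 0)): [1, 3, 0, 4, 5, 2]
After 9 (swap(2, 4)): [1, 3, 5, 4, 0, 2]
After 10 (swap(1, 0)): [3, 1, 5, 4, 0, 2]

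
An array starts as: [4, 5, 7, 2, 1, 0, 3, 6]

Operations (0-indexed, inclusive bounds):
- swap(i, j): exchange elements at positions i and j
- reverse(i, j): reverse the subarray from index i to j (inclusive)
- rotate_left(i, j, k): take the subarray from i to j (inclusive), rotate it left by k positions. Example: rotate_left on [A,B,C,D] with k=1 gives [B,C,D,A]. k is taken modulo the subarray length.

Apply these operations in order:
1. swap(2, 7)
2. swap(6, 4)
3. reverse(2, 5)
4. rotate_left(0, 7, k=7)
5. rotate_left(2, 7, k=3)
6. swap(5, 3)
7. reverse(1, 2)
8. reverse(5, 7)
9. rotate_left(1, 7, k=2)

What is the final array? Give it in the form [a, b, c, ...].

Answer: [7, 5, 1, 3, 0, 6, 2, 4]

Derivation:
After 1 (swap(2, 7)): [4, 5, 6, 2, 1, 0, 3, 7]
After 2 (swap(6, 4)): [4, 5, 6, 2, 3, 0, 1, 7]
After 3 (reverse(2, 5)): [4, 5, 0, 3, 2, 6, 1, 7]
After 4 (rotate_left(0, 7, k=7)): [7, 4, 5, 0, 3, 2, 6, 1]
After 5 (rotate_left(2, 7, k=3)): [7, 4, 2, 6, 1, 5, 0, 3]
After 6 (swap(5, 3)): [7, 4, 2, 5, 1, 6, 0, 3]
After 7 (reverse(1, 2)): [7, 2, 4, 5, 1, 6, 0, 3]
After 8 (reverse(5, 7)): [7, 2, 4, 5, 1, 3, 0, 6]
After 9 (rotate_left(1, 7, k=2)): [7, 5, 1, 3, 0, 6, 2, 4]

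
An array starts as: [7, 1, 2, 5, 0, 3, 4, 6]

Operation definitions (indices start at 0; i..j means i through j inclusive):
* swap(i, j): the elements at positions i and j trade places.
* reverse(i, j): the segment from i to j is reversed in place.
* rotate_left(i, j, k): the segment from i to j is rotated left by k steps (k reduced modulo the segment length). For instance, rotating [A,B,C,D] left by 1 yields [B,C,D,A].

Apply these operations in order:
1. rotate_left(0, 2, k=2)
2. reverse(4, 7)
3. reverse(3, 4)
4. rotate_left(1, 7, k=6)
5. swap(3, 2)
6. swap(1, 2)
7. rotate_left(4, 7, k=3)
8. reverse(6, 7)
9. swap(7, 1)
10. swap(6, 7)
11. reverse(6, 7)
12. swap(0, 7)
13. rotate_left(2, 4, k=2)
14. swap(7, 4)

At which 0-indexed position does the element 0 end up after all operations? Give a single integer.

Answer: 3

Derivation:
After 1 (rotate_left(0, 2, k=2)): [2, 7, 1, 5, 0, 3, 4, 6]
After 2 (reverse(4, 7)): [2, 7, 1, 5, 6, 4, 3, 0]
After 3 (reverse(3, 4)): [2, 7, 1, 6, 5, 4, 3, 0]
After 4 (rotate_left(1, 7, k=6)): [2, 0, 7, 1, 6, 5, 4, 3]
After 5 (swap(3, 2)): [2, 0, 1, 7, 6, 5, 4, 3]
After 6 (swap(1, 2)): [2, 1, 0, 7, 6, 5, 4, 3]
After 7 (rotate_left(4, 7, k=3)): [2, 1, 0, 7, 3, 6, 5, 4]
After 8 (reverse(6, 7)): [2, 1, 0, 7, 3, 6, 4, 5]
After 9 (swap(7, 1)): [2, 5, 0, 7, 3, 6, 4, 1]
After 10 (swap(6, 7)): [2, 5, 0, 7, 3, 6, 1, 4]
After 11 (reverse(6, 7)): [2, 5, 0, 7, 3, 6, 4, 1]
After 12 (swap(0, 7)): [1, 5, 0, 7, 3, 6, 4, 2]
After 13 (rotate_left(2, 4, k=2)): [1, 5, 3, 0, 7, 6, 4, 2]
After 14 (swap(7, 4)): [1, 5, 3, 0, 2, 6, 4, 7]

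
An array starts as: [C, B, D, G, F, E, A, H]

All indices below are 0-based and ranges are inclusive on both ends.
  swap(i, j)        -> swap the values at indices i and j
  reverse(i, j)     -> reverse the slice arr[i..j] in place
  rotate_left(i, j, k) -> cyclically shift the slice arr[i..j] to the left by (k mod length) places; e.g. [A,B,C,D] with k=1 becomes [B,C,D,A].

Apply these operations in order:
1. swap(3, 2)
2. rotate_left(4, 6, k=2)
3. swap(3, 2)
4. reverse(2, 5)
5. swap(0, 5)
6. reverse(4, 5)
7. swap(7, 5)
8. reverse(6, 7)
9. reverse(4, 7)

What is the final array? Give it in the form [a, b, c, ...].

Answer: [D, B, F, A, E, G, H, C]

Derivation:
After 1 (swap(3, 2)): [C, B, G, D, F, E, A, H]
After 2 (rotate_left(4, 6, k=2)): [C, B, G, D, A, F, E, H]
After 3 (swap(3, 2)): [C, B, D, G, A, F, E, H]
After 4 (reverse(2, 5)): [C, B, F, A, G, D, E, H]
After 5 (swap(0, 5)): [D, B, F, A, G, C, E, H]
After 6 (reverse(4, 5)): [D, B, F, A, C, G, E, H]
After 7 (swap(7, 5)): [D, B, F, A, C, H, E, G]
After 8 (reverse(6, 7)): [D, B, F, A, C, H, G, E]
After 9 (reverse(4, 7)): [D, B, F, A, E, G, H, C]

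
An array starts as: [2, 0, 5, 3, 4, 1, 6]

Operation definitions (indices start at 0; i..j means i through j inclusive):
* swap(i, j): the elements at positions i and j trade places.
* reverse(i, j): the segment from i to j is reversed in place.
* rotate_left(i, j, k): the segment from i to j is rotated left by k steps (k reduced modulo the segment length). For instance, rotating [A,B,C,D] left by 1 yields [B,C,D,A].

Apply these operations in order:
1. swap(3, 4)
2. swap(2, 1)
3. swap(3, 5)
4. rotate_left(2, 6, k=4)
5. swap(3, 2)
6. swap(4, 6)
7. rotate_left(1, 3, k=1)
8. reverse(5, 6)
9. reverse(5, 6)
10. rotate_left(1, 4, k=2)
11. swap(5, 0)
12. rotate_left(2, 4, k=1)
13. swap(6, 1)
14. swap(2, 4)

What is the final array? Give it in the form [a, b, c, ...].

After 1 (swap(3, 4)): [2, 0, 5, 4, 3, 1, 6]
After 2 (swap(2, 1)): [2, 5, 0, 4, 3, 1, 6]
After 3 (swap(3, 5)): [2, 5, 0, 1, 3, 4, 6]
After 4 (rotate_left(2, 6, k=4)): [2, 5, 6, 0, 1, 3, 4]
After 5 (swap(3, 2)): [2, 5, 0, 6, 1, 3, 4]
After 6 (swap(4, 6)): [2, 5, 0, 6, 4, 3, 1]
After 7 (rotate_left(1, 3, k=1)): [2, 0, 6, 5, 4, 3, 1]
After 8 (reverse(5, 6)): [2, 0, 6, 5, 4, 1, 3]
After 9 (reverse(5, 6)): [2, 0, 6, 5, 4, 3, 1]
After 10 (rotate_left(1, 4, k=2)): [2, 5, 4, 0, 6, 3, 1]
After 11 (swap(5, 0)): [3, 5, 4, 0, 6, 2, 1]
After 12 (rotate_left(2, 4, k=1)): [3, 5, 0, 6, 4, 2, 1]
After 13 (swap(6, 1)): [3, 1, 0, 6, 4, 2, 5]
After 14 (swap(2, 4)): [3, 1, 4, 6, 0, 2, 5]

Answer: [3, 1, 4, 6, 0, 2, 5]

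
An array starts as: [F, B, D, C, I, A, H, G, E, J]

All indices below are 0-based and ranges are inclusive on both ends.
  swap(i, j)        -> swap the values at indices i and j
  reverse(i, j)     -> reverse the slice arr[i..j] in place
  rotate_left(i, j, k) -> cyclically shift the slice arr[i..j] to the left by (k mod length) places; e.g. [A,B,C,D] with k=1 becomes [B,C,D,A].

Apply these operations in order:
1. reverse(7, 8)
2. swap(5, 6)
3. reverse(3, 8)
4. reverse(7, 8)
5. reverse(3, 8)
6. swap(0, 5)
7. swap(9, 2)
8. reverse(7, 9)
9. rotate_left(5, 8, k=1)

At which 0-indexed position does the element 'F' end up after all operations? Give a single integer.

After 1 (reverse(7, 8)): [F, B, D, C, I, A, H, E, G, J]
After 2 (swap(5, 6)): [F, B, D, C, I, H, A, E, G, J]
After 3 (reverse(3, 8)): [F, B, D, G, E, A, H, I, C, J]
After 4 (reverse(7, 8)): [F, B, D, G, E, A, H, C, I, J]
After 5 (reverse(3, 8)): [F, B, D, I, C, H, A, E, G, J]
After 6 (swap(0, 5)): [H, B, D, I, C, F, A, E, G, J]
After 7 (swap(9, 2)): [H, B, J, I, C, F, A, E, G, D]
After 8 (reverse(7, 9)): [H, B, J, I, C, F, A, D, G, E]
After 9 (rotate_left(5, 8, k=1)): [H, B, J, I, C, A, D, G, F, E]

Answer: 8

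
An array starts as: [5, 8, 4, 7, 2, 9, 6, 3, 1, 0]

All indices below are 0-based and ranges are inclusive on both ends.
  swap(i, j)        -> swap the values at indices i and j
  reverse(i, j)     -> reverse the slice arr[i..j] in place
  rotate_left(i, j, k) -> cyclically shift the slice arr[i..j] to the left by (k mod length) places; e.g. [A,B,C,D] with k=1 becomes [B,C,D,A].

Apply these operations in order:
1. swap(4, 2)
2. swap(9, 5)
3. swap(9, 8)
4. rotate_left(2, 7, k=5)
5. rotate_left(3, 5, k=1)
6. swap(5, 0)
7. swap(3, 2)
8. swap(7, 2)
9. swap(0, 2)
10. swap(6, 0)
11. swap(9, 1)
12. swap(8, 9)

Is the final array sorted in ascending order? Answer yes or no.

After 1 (swap(4, 2)): [5, 8, 2, 7, 4, 9, 6, 3, 1, 0]
After 2 (swap(9, 5)): [5, 8, 2, 7, 4, 0, 6, 3, 1, 9]
After 3 (swap(9, 8)): [5, 8, 2, 7, 4, 0, 6, 3, 9, 1]
After 4 (rotate_left(2, 7, k=5)): [5, 8, 3, 2, 7, 4, 0, 6, 9, 1]
After 5 (rotate_left(3, 5, k=1)): [5, 8, 3, 7, 4, 2, 0, 6, 9, 1]
After 6 (swap(5, 0)): [2, 8, 3, 7, 4, 5, 0, 6, 9, 1]
After 7 (swap(3, 2)): [2, 8, 7, 3, 4, 5, 0, 6, 9, 1]
After 8 (swap(7, 2)): [2, 8, 6, 3, 4, 5, 0, 7, 9, 1]
After 9 (swap(0, 2)): [6, 8, 2, 3, 4, 5, 0, 7, 9, 1]
After 10 (swap(6, 0)): [0, 8, 2, 3, 4, 5, 6, 7, 9, 1]
After 11 (swap(9, 1)): [0, 1, 2, 3, 4, 5, 6, 7, 9, 8]
After 12 (swap(8, 9)): [0, 1, 2, 3, 4, 5, 6, 7, 8, 9]

Answer: yes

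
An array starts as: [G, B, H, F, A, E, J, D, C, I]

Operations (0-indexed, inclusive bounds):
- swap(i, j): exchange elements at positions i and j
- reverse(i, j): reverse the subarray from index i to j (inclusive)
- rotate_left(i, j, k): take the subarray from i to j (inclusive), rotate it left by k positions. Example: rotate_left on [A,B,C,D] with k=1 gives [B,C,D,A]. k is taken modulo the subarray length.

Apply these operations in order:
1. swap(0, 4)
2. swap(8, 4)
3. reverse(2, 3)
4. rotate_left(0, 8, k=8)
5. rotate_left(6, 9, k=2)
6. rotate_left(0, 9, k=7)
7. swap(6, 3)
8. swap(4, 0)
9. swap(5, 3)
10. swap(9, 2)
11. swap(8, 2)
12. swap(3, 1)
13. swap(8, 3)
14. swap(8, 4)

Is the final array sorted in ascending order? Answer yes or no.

After 1 (swap(0, 4)): [A, B, H, F, G, E, J, D, C, I]
After 2 (swap(8, 4)): [A, B, H, F, C, E, J, D, G, I]
After 3 (reverse(2, 3)): [A, B, F, H, C, E, J, D, G, I]
After 4 (rotate_left(0, 8, k=8)): [G, A, B, F, H, C, E, J, D, I]
After 5 (rotate_left(6, 9, k=2)): [G, A, B, F, H, C, D, I, E, J]
After 6 (rotate_left(0, 9, k=7)): [I, E, J, G, A, B, F, H, C, D]
After 7 (swap(6, 3)): [I, E, J, F, A, B, G, H, C, D]
After 8 (swap(4, 0)): [A, E, J, F, I, B, G, H, C, D]
After 9 (swap(5, 3)): [A, E, J, B, I, F, G, H, C, D]
After 10 (swap(9, 2)): [A, E, D, B, I, F, G, H, C, J]
After 11 (swap(8, 2)): [A, E, C, B, I, F, G, H, D, J]
After 12 (swap(3, 1)): [A, B, C, E, I, F, G, H, D, J]
After 13 (swap(8, 3)): [A, B, C, D, I, F, G, H, E, J]
After 14 (swap(8, 4)): [A, B, C, D, E, F, G, H, I, J]

Answer: yes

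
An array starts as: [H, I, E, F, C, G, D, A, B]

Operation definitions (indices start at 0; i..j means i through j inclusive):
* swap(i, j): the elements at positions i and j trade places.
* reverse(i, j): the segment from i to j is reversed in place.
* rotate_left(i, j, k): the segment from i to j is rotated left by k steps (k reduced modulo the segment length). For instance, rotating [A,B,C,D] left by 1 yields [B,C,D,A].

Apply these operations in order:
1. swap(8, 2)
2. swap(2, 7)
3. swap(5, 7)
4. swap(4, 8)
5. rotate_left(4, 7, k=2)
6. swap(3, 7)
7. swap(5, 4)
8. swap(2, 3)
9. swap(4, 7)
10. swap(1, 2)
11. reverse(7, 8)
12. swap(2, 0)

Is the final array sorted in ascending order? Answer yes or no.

Answer: no

Derivation:
After 1 (swap(8, 2)): [H, I, B, F, C, G, D, A, E]
After 2 (swap(2, 7)): [H, I, A, F, C, G, D, B, E]
After 3 (swap(5, 7)): [H, I, A, F, C, B, D, G, E]
After 4 (swap(4, 8)): [H, I, A, F, E, B, D, G, C]
After 5 (rotate_left(4, 7, k=2)): [H, I, A, F, D, G, E, B, C]
After 6 (swap(3, 7)): [H, I, A, B, D, G, E, F, C]
After 7 (swap(5, 4)): [H, I, A, B, G, D, E, F, C]
After 8 (swap(2, 3)): [H, I, B, A, G, D, E, F, C]
After 9 (swap(4, 7)): [H, I, B, A, F, D, E, G, C]
After 10 (swap(1, 2)): [H, B, I, A, F, D, E, G, C]
After 11 (reverse(7, 8)): [H, B, I, A, F, D, E, C, G]
After 12 (swap(2, 0)): [I, B, H, A, F, D, E, C, G]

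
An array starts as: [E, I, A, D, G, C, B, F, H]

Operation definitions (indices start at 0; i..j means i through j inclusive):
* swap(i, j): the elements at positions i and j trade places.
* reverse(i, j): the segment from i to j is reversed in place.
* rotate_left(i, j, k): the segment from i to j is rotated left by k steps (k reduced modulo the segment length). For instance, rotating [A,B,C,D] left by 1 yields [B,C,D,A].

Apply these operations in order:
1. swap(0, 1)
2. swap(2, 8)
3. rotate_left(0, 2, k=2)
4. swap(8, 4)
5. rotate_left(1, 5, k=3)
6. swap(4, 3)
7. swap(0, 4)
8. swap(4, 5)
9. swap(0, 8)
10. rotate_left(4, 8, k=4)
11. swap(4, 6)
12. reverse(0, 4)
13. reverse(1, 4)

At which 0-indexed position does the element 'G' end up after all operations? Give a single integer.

Answer: 1

Derivation:
After 1 (swap(0, 1)): [I, E, A, D, G, C, B, F, H]
After 2 (swap(2, 8)): [I, E, H, D, G, C, B, F, A]
After 3 (rotate_left(0, 2, k=2)): [H, I, E, D, G, C, B, F, A]
After 4 (swap(8, 4)): [H, I, E, D, A, C, B, F, G]
After 5 (rotate_left(1, 5, k=3)): [H, A, C, I, E, D, B, F, G]
After 6 (swap(4, 3)): [H, A, C, E, I, D, B, F, G]
After 7 (swap(0, 4)): [I, A, C, E, H, D, B, F, G]
After 8 (swap(4, 5)): [I, A, C, E, D, H, B, F, G]
After 9 (swap(0, 8)): [G, A, C, E, D, H, B, F, I]
After 10 (rotate_left(4, 8, k=4)): [G, A, C, E, I, D, H, B, F]
After 11 (swap(4, 6)): [G, A, C, E, H, D, I, B, F]
After 12 (reverse(0, 4)): [H, E, C, A, G, D, I, B, F]
After 13 (reverse(1, 4)): [H, G, A, C, E, D, I, B, F]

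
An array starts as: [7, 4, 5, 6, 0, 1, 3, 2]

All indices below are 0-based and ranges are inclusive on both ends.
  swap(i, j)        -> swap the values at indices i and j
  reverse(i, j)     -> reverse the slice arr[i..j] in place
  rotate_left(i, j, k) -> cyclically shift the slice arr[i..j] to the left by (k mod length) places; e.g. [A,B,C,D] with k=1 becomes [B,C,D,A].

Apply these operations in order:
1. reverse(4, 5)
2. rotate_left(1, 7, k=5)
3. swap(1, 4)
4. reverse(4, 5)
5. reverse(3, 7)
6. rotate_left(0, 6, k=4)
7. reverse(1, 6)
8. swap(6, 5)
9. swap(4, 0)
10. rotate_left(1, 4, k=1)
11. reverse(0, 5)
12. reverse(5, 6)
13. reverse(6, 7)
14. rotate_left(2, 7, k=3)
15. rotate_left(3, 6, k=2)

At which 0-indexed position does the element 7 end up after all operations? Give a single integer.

Answer: 6

Derivation:
After 1 (reverse(4, 5)): [7, 4, 5, 6, 1, 0, 3, 2]
After 2 (rotate_left(1, 7, k=5)): [7, 3, 2, 4, 5, 6, 1, 0]
After 3 (swap(1, 4)): [7, 5, 2, 4, 3, 6, 1, 0]
After 4 (reverse(4, 5)): [7, 5, 2, 4, 6, 3, 1, 0]
After 5 (reverse(3, 7)): [7, 5, 2, 0, 1, 3, 6, 4]
After 6 (rotate_left(0, 6, k=4)): [1, 3, 6, 7, 5, 2, 0, 4]
After 7 (reverse(1, 6)): [1, 0, 2, 5, 7, 6, 3, 4]
After 8 (swap(6, 5)): [1, 0, 2, 5, 7, 3, 6, 4]
After 9 (swap(4, 0)): [7, 0, 2, 5, 1, 3, 6, 4]
After 10 (rotate_left(1, 4, k=1)): [7, 2, 5, 1, 0, 3, 6, 4]
After 11 (reverse(0, 5)): [3, 0, 1, 5, 2, 7, 6, 4]
After 12 (reverse(5, 6)): [3, 0, 1, 5, 2, 6, 7, 4]
After 13 (reverse(6, 7)): [3, 0, 1, 5, 2, 6, 4, 7]
After 14 (rotate_left(2, 7, k=3)): [3, 0, 6, 4, 7, 1, 5, 2]
After 15 (rotate_left(3, 6, k=2)): [3, 0, 6, 1, 5, 4, 7, 2]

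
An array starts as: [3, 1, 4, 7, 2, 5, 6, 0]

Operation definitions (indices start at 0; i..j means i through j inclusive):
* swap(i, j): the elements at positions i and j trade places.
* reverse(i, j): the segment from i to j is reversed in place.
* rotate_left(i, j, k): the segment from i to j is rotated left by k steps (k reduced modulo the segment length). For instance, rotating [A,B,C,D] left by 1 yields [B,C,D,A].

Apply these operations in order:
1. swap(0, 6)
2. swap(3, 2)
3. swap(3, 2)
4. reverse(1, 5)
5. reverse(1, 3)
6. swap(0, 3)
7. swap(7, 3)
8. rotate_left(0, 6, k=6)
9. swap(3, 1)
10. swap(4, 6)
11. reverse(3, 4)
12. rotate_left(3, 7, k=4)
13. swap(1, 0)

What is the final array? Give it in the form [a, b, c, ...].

After 1 (swap(0, 6)): [6, 1, 4, 7, 2, 5, 3, 0]
After 2 (swap(3, 2)): [6, 1, 7, 4, 2, 5, 3, 0]
After 3 (swap(3, 2)): [6, 1, 4, 7, 2, 5, 3, 0]
After 4 (reverse(1, 5)): [6, 5, 2, 7, 4, 1, 3, 0]
After 5 (reverse(1, 3)): [6, 7, 2, 5, 4, 1, 3, 0]
After 6 (swap(0, 3)): [5, 7, 2, 6, 4, 1, 3, 0]
After 7 (swap(7, 3)): [5, 7, 2, 0, 4, 1, 3, 6]
After 8 (rotate_left(0, 6, k=6)): [3, 5, 7, 2, 0, 4, 1, 6]
After 9 (swap(3, 1)): [3, 2, 7, 5, 0, 4, 1, 6]
After 10 (swap(4, 6)): [3, 2, 7, 5, 1, 4, 0, 6]
After 11 (reverse(3, 4)): [3, 2, 7, 1, 5, 4, 0, 6]
After 12 (rotate_left(3, 7, k=4)): [3, 2, 7, 6, 1, 5, 4, 0]
After 13 (swap(1, 0)): [2, 3, 7, 6, 1, 5, 4, 0]

Answer: [2, 3, 7, 6, 1, 5, 4, 0]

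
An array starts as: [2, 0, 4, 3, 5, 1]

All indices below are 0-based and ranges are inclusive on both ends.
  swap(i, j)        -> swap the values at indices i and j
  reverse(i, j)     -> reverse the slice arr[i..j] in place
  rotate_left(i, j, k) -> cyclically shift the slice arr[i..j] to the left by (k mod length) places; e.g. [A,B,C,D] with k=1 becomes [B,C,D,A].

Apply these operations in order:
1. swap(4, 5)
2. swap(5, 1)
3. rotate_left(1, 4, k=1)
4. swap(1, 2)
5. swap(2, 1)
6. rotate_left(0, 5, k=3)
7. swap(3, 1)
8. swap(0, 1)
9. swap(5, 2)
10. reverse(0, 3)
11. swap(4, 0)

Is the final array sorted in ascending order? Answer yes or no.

Answer: no

Derivation:
After 1 (swap(4, 5)): [2, 0, 4, 3, 1, 5]
After 2 (swap(5, 1)): [2, 5, 4, 3, 1, 0]
After 3 (rotate_left(1, 4, k=1)): [2, 4, 3, 1, 5, 0]
After 4 (swap(1, 2)): [2, 3, 4, 1, 5, 0]
After 5 (swap(2, 1)): [2, 4, 3, 1, 5, 0]
After 6 (rotate_left(0, 5, k=3)): [1, 5, 0, 2, 4, 3]
After 7 (swap(3, 1)): [1, 2, 0, 5, 4, 3]
After 8 (swap(0, 1)): [2, 1, 0, 5, 4, 3]
After 9 (swap(5, 2)): [2, 1, 3, 5, 4, 0]
After 10 (reverse(0, 3)): [5, 3, 1, 2, 4, 0]
After 11 (swap(4, 0)): [4, 3, 1, 2, 5, 0]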